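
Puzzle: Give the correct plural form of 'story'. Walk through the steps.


Apply rule: Change -y to -ies (consonant + y). 'story' becomes 'stories'.

stories


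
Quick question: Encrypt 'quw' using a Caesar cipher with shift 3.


Shift each letter by 3: q -> t, u -> x, w -> z. Result: 'txz'.

txz


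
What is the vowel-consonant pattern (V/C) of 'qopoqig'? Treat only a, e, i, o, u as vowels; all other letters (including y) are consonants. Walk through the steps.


Letter mapping: q = C, o = V, p = C, o = V, q = C, i = V, g = C.

CVCVCVC


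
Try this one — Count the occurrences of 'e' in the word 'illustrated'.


Letter 'e' in 'illustrated': found at position(s) 10 = 1 occurrence(s).

1


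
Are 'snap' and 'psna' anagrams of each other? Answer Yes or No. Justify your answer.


Sorted letters of 'snap': 'anps'
Sorted letters of 'psna': 'anps'
They match.

Yes


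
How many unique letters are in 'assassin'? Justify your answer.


Unique letters in 'assassin': {a, i, n, s} = 4 distinct letters.

4


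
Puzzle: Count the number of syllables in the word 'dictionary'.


Break 'dictionary' into syllables: dic-tion-ar-y -> dic | tion | ar | y = 4 syllables

4 syllables


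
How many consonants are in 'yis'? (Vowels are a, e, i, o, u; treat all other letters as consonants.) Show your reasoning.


Consonants in 'yis': y, s = 2 consonants.

2


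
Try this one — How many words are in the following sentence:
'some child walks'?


Split into words: some | child | walks = 3 words.

3


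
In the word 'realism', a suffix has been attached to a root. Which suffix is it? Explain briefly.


The word 'realism' = 'real' (root) + '-ism' (suffix). The suffix is '-ism'.

ism


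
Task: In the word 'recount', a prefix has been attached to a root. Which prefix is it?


The word 'recount' = 're' (prefix) + 'count' (root). The prefix is 're'.

re


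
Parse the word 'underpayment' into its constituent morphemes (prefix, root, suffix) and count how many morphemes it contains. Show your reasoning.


Step 1: Identify prefix: 'under' (meaning: beneath/insufficient)
Step 2: Identify root: 'pay'
Step 3: Identify suffix(es): 'ment'
Decomposition: under- (prefix: beneath/insufficient) + pay (root) + -ment (suffix: action/result)
Total morphemes: 3

3 morphemes (under- (prefix: beneath/insufficient) + pay (root) + -ment (suffix: action/result))


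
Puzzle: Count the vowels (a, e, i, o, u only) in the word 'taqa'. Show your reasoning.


Vowels in 'taqa': a, a = 2 vowels.

2


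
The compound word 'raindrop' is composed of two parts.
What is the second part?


Split 'raindrop' into 'rain' + 'drop'. The second part is 'drop'.

drop


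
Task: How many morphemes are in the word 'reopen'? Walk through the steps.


Decomposition: re- (prefix) + open (root) = 2 morpheme(s)

2 morphemes


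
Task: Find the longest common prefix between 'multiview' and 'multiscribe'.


Compare from the start: 5 characters match: 'multi'. Mismatch at position 6: 'v' vs 's'.

multi


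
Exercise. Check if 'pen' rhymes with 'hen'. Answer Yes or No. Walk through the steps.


Rime (stressed vowel + following sounds) of 'pen': -en = /ɛn/
Rime of 'hen': -en = /ɛn/
/ɛn/ and /ɛn/ are the same ending sound, so the words rhyme.

Yes


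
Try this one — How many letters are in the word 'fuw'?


Spell out 'fuw' and number each letter: f(1), u(2), w(3). Total: 3 letters.

3


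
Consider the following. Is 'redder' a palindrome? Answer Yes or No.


Forward: 'redder'
Reversed: 'redder'
They are identical.

Yes


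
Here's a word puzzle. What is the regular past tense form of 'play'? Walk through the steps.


Apply rule: Add -ed. 'play' becomes 'played'.

played


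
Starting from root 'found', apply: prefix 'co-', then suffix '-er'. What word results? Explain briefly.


Step 1: Add prefix 'co-' to 'found' = 'cofound'
Step 2: Add suffix '-er' to 'cofound' = 'cofounder'

cofounder


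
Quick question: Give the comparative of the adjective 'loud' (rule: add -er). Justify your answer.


Apply comparative formation (add -er): 'loud' -> 'louder'.

louder


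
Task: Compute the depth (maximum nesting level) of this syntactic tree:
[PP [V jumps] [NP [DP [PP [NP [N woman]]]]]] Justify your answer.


Count bracket nesting levels:
'[' at pos 0: depth = 1
'[' at pos 4: depth = 2
'[' at pos 14: depth = 2
'[' at pos 18: depth = 3
'[' at pos 22: depth = 4
'[' at pos 26: depth = 5
'[' at pos 30: depth = 6
Maximum depth reached: 6

6


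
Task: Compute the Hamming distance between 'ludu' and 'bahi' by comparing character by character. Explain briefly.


Alignment:
Position 1: 'l' vs 'b' = DIFFER
Position 2: 'u' vs 'a' = DIFFER
Position 3: 'd' vs 'h' = DIFFER
Position 4: 'u' vs 'i' = DIFFER
Total differences: 4

4


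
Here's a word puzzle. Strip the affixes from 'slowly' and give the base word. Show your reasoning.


Remove suffix '-ly' from 'slowly' to get root 'slow'.

slow


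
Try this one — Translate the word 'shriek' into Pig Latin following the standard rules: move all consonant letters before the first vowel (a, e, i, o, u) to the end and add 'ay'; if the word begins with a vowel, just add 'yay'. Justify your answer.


'shriek': move consonant cluster 'shr' to end and add 'ay': 'iekshray'.

iekshray


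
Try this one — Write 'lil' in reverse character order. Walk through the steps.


Reverse 'lil' character by character: 'lil'.

lil


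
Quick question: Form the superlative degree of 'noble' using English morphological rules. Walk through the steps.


Apply superlative formation (ends in e: add -st): 'noble' -> 'noblest'.

noblest


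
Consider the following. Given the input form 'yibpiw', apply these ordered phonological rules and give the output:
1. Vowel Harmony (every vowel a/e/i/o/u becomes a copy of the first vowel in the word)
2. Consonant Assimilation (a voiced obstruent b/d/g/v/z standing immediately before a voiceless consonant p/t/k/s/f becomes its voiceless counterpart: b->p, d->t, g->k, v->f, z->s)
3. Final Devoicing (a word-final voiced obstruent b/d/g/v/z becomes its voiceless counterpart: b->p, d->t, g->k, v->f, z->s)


Starting form: 'yibpiw'
Rule 1: Vowel Harmony: all vowels already match. No change.
Rule 2: Consonant Assimilation: voiced obstruent before voiceless consonant becomes voiceless ('bp' -> 'pp'). 'yibpiw' -> 'yippiw'
Rule 3: Final Devoicing: final consonant 'w' is not one of the voiced obstruents b/d/g/v/z. No change.
Final form: 'yippiw'

yippiw


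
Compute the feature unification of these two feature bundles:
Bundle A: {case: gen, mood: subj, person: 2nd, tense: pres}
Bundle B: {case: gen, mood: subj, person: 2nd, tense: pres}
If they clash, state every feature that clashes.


Compare features:
case: A=gen vs B=gen -> unified: gen
mood: A=subj vs B=subj -> unified: subj
person: A=2nd vs B=2nd -> unified: 2nd
tense: A=pres vs B=pres -> unified: pres
No clashes found.

Unified: {case: gen, mood: subj, person: 2nd, tense: pres}


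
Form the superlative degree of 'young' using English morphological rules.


Apply superlative formation (add -est): 'young' -> 'youngest'.

youngest


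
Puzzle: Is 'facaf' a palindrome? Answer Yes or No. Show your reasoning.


Forward: 'facaf'
Reversed: 'facaf'
They are identical.

Yes


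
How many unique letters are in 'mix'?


Unique letters in 'mix': {i, m, x} = 3 distinct letters.

3


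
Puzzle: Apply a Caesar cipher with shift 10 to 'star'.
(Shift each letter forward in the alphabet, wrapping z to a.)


Shift each letter by 10: s -> c, t -> d, a -> k, r -> b. Result: 'cdkb'.

cdkb


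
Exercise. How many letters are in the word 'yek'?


Spell out 'yek' and number each letter: y(1), e(2), k(3). Total: 3 letters.

3


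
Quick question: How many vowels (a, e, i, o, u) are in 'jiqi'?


Vowels in 'jiqi': i, i = 2 vowels.

2


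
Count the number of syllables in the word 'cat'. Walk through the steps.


Break 'cat' into syllables: cat -> cat = 1 syllable

1 syllable


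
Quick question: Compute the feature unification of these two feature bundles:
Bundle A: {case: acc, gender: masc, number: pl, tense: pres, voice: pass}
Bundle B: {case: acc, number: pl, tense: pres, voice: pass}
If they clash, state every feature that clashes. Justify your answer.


Compare features:
case: A=acc vs B=acc -> unified: acc
gender: A=masc vs B=_ -> unified: masc
number: A=pl vs B=pl -> unified: pl
tense: A=pres vs B=pres -> unified: pres
voice: A=pass vs B=pass -> unified: pass
No clashes found.

Unified: {case: acc, gender: masc, number: pl, tense: pres, voice: pass}


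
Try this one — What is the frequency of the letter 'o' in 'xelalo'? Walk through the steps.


Letter 'o' in 'xelalo': found at position(s) 6 = 1 occurrence(s).

1


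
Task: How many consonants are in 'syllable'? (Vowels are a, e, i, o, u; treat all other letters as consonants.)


Consonants in 'syllable': s, y, l, l, b, l = 6 consonants.

6


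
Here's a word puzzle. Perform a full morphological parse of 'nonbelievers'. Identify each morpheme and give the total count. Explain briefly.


Step 1: Identify prefix: 'non' (meaning: not)
Step 2: Identify root: 'believe'
Step 3: Identify suffix(es): 'er, s'
Decomposition: non- (prefix: not) + believe (root) + -er (suffix: one who) + -s (plural)
Total morphemes: 4

4 morphemes (non- (prefix: not) + believe (root) + -er (suffix: one who) + -s (plural))


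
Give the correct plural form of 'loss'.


Apply rule: Add -es (sibilant/fricative ending). 'loss' becomes 'losses'.

losses


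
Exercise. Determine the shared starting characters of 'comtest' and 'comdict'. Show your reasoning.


Compare from the start: 3 characters match: 'com'. Mismatch at position 4: 't' vs 'd'.

com


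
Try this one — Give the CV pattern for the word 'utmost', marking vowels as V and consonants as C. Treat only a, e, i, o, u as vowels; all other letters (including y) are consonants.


Letter mapping: u = V, t = C, m = C, o = V, s = C, t = C.

VCCVCC


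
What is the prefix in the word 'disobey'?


The word 'disobey' = 'dis' (prefix) + 'obey' (root). The prefix is 'dis'.

dis


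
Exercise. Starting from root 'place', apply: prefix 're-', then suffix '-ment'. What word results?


Step 1: Add prefix 're-' to 'place' = 'replace'
Step 2: Add suffix '-ment' to 'replace' = 'replacement'

replacement


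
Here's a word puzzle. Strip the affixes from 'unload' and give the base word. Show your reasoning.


Remove prefix 'un' from 'unload' to get root 'load'.

load


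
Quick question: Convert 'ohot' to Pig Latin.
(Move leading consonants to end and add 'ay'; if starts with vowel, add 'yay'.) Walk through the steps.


'ohot' starts with a vowel, so add 'yay': 'ohotyay'.

ohotyay


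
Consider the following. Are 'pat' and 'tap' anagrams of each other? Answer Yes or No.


Sorted letters of 'pat': 'apt'
Sorted letters of 'tap': 'apt'
They match.

Yes


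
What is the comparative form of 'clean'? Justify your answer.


Apply comparative formation (add -er): 'clean' -> 'cleaner'.

cleaner


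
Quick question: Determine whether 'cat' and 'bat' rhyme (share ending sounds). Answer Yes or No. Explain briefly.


Rime (stressed vowel + following sounds) of 'cat': -at = /æt/
Rime of 'bat': -at = /æt/
/æt/ and /æt/ are the same ending sound, so the words rhyme.

Yes


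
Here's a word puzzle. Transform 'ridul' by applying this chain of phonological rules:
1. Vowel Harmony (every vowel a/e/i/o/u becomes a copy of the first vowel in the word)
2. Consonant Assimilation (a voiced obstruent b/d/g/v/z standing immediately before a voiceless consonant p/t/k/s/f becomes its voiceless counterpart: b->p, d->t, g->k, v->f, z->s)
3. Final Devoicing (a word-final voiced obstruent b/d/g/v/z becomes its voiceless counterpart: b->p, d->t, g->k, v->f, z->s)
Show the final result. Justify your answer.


Starting form: 'ridul'
Rule 1: Vowel Harmony: all vowels become 'i' (matching first vowel). 'ridul' -> 'ridil'
Rule 2: Consonant Assimilation: no voiced obstruent (b/d/g/v/z) stands immediately before a voiceless consonant (p/t/k/s/f). No change.
Rule 3: Final Devoicing: final consonant 'l' is not one of the voiced obstruents b/d/g/v/z. No change.
Final form: 'ridil'

ridil


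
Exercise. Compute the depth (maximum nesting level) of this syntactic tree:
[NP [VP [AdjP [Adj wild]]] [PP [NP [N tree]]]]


Count bracket nesting levels:
'[' at pos 0: depth = 1
'[' at pos 4: depth = 2
'[' at pos 8: depth = 3
'[' at pos 14: depth = 4
'[' at pos 27: depth = 2
'[' at pos 31: depth = 3
'[' at pos 35: depth = 4
Maximum depth reached: 4

4


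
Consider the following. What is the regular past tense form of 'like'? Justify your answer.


Apply rule: Add -d (word ends in -e). 'like' becomes 'liked'.

liked


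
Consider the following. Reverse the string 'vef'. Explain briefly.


Reverse 'vef' character by character: 'fev'.

fev


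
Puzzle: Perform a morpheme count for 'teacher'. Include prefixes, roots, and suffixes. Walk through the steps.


Decomposition: teach (root) + -er (suffix) = 2 morpheme(s)

2 morphemes


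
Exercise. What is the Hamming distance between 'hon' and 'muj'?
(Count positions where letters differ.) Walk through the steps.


Alignment:
Position 1: 'h' vs 'm' = DIFFER
Position 2: 'o' vs 'u' = DIFFER
Position 3: 'n' vs 'j' = DIFFER
Total differences: 3

3


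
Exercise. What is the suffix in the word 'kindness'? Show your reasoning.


The word 'kindness' = 'kind' (root) + '-ness' (suffix). The suffix is '-ness'.

ness


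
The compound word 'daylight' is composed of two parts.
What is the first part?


Split 'daylight' into 'day' + 'light'. The first part is 'day'.

day


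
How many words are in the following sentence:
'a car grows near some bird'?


Split into words: a | car | grows | near | some | bird = 6 words.

6


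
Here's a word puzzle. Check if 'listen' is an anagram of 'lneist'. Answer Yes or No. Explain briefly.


Sorted letters of 'listen': 'eilnst'
Sorted letters of 'lneist': 'eilnst'
They match.

Yes


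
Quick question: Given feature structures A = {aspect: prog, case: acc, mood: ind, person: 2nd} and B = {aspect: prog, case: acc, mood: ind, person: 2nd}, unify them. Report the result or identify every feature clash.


Compare features:
aspect: A=prog vs B=prog -> unified: prog
case: A=acc vs B=acc -> unified: acc
mood: A=ind vs B=ind -> unified: ind
person: A=2nd vs B=2nd -> unified: 2nd
No clashes found.

Unified: {aspect: prog, case: acc, mood: ind, person: 2nd}


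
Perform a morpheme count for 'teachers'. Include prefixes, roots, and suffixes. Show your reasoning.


Decomposition: teach (root) + -er (suffix) + -s (plural) = 3 morpheme(s)

3 morphemes


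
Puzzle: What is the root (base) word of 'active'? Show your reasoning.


Remove suffix '-ive' from 'active' to get root 'act'.

act


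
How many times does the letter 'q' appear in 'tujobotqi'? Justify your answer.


Letter 'q' in 'tujobotqi': found at position(s) 8 = 1 occurrence(s).

1


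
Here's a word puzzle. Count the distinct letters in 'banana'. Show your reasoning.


Unique letters in 'banana': {a, b, n} = 3 distinct letters.

3


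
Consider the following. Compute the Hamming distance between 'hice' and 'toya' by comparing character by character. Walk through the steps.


Alignment:
Position 1: 'h' vs 't' = DIFFER
Position 2: 'i' vs 'o' = DIFFER
Position 3: 'c' vs 'y' = DIFFER
Position 4: 'e' vs 'a' = DIFFER
Total differences: 4

4


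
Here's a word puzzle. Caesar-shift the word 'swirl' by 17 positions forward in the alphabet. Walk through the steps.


Shift each letter by 17: s -> j, w -> n, i -> z, r -> i, l -> c. Result: 'jnzic'.

jnzic


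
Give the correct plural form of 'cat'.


Apply rule: Add -s. 'cat' becomes 'cats'.

cats


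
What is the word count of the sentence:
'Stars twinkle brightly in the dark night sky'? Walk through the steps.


Split into words: Stars | twinkle | brightly | in | the | dark | night | sky = 8 words.

8


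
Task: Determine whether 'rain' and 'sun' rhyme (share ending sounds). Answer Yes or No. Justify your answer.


Rime (stressed vowel + following sounds) of 'rain': -ain = /eɪn/
Rime of 'sun': -un = /ʌn/
/eɪn/ and /ʌn/ are different ending sounds, so the words do not rhyme.

No


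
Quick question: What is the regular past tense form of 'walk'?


Apply rule: Add -ed. 'walk' becomes 'walked'.

walked


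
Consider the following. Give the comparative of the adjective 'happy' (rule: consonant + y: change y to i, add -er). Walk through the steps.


Apply comparative formation (consonant + y: change y to i, add -er): 'happy' -> 'happier'.

happier


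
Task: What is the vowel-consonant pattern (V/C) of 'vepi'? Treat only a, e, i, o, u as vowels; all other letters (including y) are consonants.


Letter mapping: v = C, e = V, p = C, i = V.

CVCV


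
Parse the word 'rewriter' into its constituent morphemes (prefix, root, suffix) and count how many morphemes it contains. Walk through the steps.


Step 1: Identify prefix: 're' (meaning: again)
Step 2: Identify root: 'write'
Step 3: Identify suffix(es): 'er'
Decomposition: re- (prefix: again) + write (root) + -er (suffix: one who)
Total morphemes: 3

3 morphemes (re- (prefix: again) + write (root) + -er (suffix: one who))


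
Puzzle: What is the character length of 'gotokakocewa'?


Spell out 'gotokakocewa' and number each letter: g(1), o(2), t(3), o(4), k(5), a(6), k(7), o(8), c(9), e(10), w(11), a(12). Total: 12 letters.

12


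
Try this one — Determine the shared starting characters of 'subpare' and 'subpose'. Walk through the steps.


Compare from the start: 4 characters match: 'subp'. Mismatch at position 5: 'a' vs 'o'.

subp


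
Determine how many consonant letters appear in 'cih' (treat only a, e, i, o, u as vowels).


Consonants in 'cih': c, h = 2 consonants.

2


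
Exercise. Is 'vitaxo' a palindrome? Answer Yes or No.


Forward: 'vitaxo'
Reversed: 'oxativ'
They differ.

No


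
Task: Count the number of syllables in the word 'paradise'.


Break 'paradise' into syllables: par-a-dise -> par | a | dise = 3 syllables

3 syllables


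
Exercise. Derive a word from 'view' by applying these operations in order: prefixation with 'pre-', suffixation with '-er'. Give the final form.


Step 1: Add prefix 'pre-' to 'view' = 'preview'
Step 2: Add suffix '-er' to 'preview' = 'previewer'

previewer


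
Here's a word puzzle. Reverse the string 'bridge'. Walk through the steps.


Reverse 'bridge' character by character: 'egdirb'.

egdirb


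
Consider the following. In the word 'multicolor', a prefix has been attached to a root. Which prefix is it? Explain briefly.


The word 'multicolor' = 'multi' (prefix) + 'color' (root). The prefix is 'multi'.

multi


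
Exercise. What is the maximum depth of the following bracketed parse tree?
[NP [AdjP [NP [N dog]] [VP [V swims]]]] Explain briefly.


Count bracket nesting levels:
'[' at pos 0: depth = 1
'[' at pos 4: depth = 2
'[' at pos 10: depth = 3
'[' at pos 14: depth = 4
'[' at pos 23: depth = 3
'[' at pos 27: depth = 4
Maximum depth reached: 4

4


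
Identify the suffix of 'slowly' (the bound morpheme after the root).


The word 'slowly' = 'slow' (root) + '-ly' (suffix). The suffix is '-ly'.

ly


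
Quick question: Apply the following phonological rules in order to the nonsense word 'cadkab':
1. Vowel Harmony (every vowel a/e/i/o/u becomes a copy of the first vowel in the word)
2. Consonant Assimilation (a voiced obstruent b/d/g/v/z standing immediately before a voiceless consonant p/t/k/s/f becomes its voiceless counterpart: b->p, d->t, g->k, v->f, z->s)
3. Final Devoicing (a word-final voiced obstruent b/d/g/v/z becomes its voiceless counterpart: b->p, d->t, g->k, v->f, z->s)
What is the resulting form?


Starting form: 'cadkab'
Rule 1: Vowel Harmony: all vowels already match. No change.
Rule 2: Consonant Assimilation: voiced obstruent before voiceless consonant becomes voiceless ('dk' -> 'tk'). 'cadkab' -> 'catkab'
Rule 3: Final Devoicing: word-final voiced obstruent 'b' becomes voiceless 'p'. 'catkab' -> 'catkap'
Final form: 'catkap'

catkap


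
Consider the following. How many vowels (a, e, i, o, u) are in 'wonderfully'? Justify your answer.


Vowels in 'wonderfully': o, e, u = 3 vowels.

3


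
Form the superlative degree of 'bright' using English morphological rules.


Apply superlative formation (add -est): 'bright' -> 'brightest'.

brightest


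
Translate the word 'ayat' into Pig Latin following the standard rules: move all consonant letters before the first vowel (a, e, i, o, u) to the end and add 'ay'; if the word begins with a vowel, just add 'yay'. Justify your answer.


'ayat' starts with a vowel, so add 'yay': 'ayatyay'.

ayatyay


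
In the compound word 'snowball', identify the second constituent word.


Split 'snowball' into 'snow' + 'ball'. The second part is 'ball'.

ball


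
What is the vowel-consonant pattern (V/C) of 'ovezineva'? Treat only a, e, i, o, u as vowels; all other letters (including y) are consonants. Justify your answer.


Letter mapping: o = V, v = C, e = V, z = C, i = V, n = C, e = V, v = C, a = V.

VCVCVCVCV


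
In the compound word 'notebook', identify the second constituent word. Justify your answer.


Split 'notebook' into 'note' + 'book'. The second part is 'book'.

book


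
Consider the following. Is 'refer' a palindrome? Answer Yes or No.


Forward: 'refer'
Reversed: 'refer'
They are identical.

Yes


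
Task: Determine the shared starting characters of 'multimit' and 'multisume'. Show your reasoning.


Compare from the start: 5 characters match: 'multi'. Mismatch at position 6: 'm' vs 's'.

multi


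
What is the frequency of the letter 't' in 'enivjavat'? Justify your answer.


Letter 't' in 'enivjavat': found at position(s) 9 = 1 occurrence(s).

1


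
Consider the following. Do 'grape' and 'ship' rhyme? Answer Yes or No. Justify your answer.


Rime (stressed vowel + following sounds) of 'grape': -ape = /eɪp/
Rime of 'ship': -ip = /ɪp/
/eɪp/ and /ɪp/ are different ending sounds, so the words do not rhyme.

No


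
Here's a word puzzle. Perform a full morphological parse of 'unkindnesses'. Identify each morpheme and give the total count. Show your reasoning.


Step 1: Identify prefix: 'un' (meaning: not/reverse)
Step 2: Identify root: 'kind'
Step 3: Identify suffix(es): 'ness, es'
Decomposition: un- (prefix: not/reverse) + kind (root) + -ness (suffix: state of) + -es (plural)
Total morphemes: 4

4 morphemes (un- (prefix: not/reverse) + kind (root) + -ness (suffix: state of) + -es (plural))


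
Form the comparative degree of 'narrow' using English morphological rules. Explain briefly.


Apply comparative formation (add -er): 'narrow' -> 'narrower'.

narrower


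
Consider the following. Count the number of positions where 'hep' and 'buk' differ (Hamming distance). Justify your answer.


Alignment:
Position 1: 'h' vs 'b' = DIFFER
Position 2: 'e' vs 'u' = DIFFER
Position 3: 'p' vs 'k' = DIFFER
Total differences: 3

3


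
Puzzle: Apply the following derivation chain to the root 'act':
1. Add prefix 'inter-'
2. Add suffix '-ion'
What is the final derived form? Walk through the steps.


Step 1: Add prefix 'inter-' to 'act' = 'interact'
Step 2: Add suffix '-ion' to 'interact' = 'interaction'

interaction


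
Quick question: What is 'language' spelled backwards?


Reverse 'language' character by character: 'egaugnal'.

egaugnal


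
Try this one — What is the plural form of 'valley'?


Apply rule: Add -s. 'valley' becomes 'valleys'.

valleys


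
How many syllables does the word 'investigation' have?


Break 'investigation' into syllables: in-ves-ti-ga-tion -> in | ves | ti | ga | tion = 5 syllables

5 syllables


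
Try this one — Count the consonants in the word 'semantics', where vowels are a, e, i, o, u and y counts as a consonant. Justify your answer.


Consonants in 'semantics': s, m, n, t, c, s = 6 consonants.

6


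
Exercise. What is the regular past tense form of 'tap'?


Apply rule: Double final consonant and add -ed. 'tap' becomes 'tapped'.

tapped


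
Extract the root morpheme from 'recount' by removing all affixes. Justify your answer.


Remove prefix 're' from 'recount' to get root 'count'.

count


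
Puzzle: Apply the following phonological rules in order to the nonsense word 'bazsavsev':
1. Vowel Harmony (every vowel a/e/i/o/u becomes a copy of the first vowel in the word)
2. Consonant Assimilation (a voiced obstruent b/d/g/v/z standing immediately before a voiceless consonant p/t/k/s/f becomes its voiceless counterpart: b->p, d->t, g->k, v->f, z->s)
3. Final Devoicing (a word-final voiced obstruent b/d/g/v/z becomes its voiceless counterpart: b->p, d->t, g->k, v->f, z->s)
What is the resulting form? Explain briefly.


Starting form: 'bazsavsev'
Rule 1: Vowel Harmony: all vowels become 'a' (matching first vowel). 'bazsavsev' -> 'bazsavsav'
Rule 2: Consonant Assimilation: voiced obstruent before voiceless consonant becomes voiceless ('zs' -> 'ss', 'vs' -> 'fs'). 'bazsavsav' -> 'bassafsav'
Rule 3: Final Devoicing: word-final voiced obstruent 'v' becomes voiceless 'f'. 'bassafsav' -> 'bassafsaf'
Final form: 'bassafsaf'

bassafsaf


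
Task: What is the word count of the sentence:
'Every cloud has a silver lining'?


Split into words: Every | cloud | has | a | silver | lining = 6 words.

6


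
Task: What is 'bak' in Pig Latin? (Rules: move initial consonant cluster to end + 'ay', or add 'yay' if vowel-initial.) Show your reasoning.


'bak': move consonant cluster 'b' to end and add 'ay': 'akbay'.

akbay


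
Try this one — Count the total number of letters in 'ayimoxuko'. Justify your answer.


Spell out 'ayimoxuko' and number each letter: a(1), y(2), i(3), m(4), o(5), x(6), u(7), k(8), o(9). Total: 9 letters.

9


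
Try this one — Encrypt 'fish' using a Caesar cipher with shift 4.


Shift each letter by 4: f -> j, i -> m, s -> w, h -> l. Result: 'jmwl'.

jmwl


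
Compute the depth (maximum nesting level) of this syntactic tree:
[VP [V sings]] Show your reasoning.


Count bracket nesting levels:
'[' at pos 0: depth = 1
'[' at pos 4: depth = 2
Maximum depth reached: 2

2


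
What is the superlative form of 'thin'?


Apply superlative formation (double final consonant, add -est): 'thin' -> 'thinnest'.

thinnest


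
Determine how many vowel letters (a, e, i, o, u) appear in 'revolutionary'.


Vowels in 'revolutionary': e, o, u, i, o, a = 6 vowels.

6


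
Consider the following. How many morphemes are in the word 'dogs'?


Decomposition: dog (root) + -s (plural) = 2 morpheme(s)

2 morphemes


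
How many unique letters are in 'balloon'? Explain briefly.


Unique letters in 'balloon': {a, b, l, n, o} = 5 distinct letters.

5


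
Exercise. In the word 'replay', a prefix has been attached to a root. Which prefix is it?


The word 'replay' = 're' (prefix) + 'play' (root). The prefix is 're'.

re


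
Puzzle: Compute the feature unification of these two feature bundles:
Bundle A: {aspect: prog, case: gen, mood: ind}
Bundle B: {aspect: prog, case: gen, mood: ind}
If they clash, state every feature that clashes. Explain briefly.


Compare features:
aspect: A=prog vs B=prog -> unified: prog
case: A=gen vs B=gen -> unified: gen
mood: A=ind vs B=ind -> unified: ind
No clashes found.

Unified: {aspect: prog, case: gen, mood: ind}


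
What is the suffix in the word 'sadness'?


The word 'sadness' = 'sad' (root) + '-ness' (suffix). The suffix is '-ness'.

ness


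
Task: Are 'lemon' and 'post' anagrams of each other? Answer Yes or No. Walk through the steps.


Sorted letters of 'lemon': 'elmno'
Sorted letters of 'post': 'opst'
They do not match.

No


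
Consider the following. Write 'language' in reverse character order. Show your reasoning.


Reverse 'language' character by character: 'egaugnal'.

egaugnal


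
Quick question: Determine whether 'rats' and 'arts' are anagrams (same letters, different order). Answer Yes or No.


Sorted letters of 'rats': 'arst'
Sorted letters of 'arts': 'arst'
They match.

Yes


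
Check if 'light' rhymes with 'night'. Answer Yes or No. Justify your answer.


Rime (stressed vowel + following sounds) of 'light': -ight = /aɪt/
Rime of 'night': -ight = /aɪt/
/aɪt/ and /aɪt/ are the same ending sound, so the words rhyme.

Yes


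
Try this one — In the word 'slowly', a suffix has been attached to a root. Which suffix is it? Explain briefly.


The word 'slowly' = 'slow' (root) + '-ly' (suffix). The suffix is '-ly'.

ly


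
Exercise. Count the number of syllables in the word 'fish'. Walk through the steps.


Break 'fish' into syllables: fish -> fish = 1 syllable

1 syllable


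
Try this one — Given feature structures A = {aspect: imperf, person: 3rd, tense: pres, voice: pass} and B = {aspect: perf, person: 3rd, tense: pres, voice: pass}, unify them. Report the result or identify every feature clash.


Compare features:
aspect: A=imperf vs B=perf -> CLASH
person: A=3rd vs B=3rd -> unified: 3rd
tense: A=pres vs B=pres -> unified: pres
voice: A=pass vs B=pass -> unified: pass
Clash detected on feature 'aspect' (imperf vs perf); unification fails.

CLASH on 'aspect' (imperf vs perf)


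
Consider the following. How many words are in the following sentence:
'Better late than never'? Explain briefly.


Split into words: Better | late | than | never = 4 words.

4


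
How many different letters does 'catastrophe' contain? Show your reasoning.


Unique letters in 'catastrophe': {a, c, e, h, o, p, r, s, t} = 9 distinct letters.

9


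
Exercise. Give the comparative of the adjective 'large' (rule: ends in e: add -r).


Apply comparative formation (ends in e: add -r): 'large' -> 'larger'.

larger


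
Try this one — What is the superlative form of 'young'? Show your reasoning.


Apply superlative formation (add -est): 'young' -> 'youngest'.

youngest


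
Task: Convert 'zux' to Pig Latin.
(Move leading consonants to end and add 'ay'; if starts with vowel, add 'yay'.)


'zux': move consonant cluster 'z' to end and add 'ay': 'uxzay'.

uxzay


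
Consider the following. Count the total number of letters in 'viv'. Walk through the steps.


Spell out 'viv' and number each letter: v(1), i(2), v(3). Total: 3 letters.

3


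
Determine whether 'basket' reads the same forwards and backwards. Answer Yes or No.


Forward: 'basket'
Reversed: 'teksab'
They differ.

No


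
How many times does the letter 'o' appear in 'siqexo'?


Letter 'o' in 'siqexo': found at position(s) 6 = 1 occurrence(s).

1


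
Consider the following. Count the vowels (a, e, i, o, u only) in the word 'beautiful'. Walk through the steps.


Vowels in 'beautiful': e, a, u, i, u = 5 vowels.

5


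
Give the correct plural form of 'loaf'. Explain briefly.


Apply rule: Change -f to -ves. 'loaf' becomes 'loaves'.

loaves


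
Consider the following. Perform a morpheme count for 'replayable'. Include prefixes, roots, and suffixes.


Decomposition: re- (prefix) + play (root) + -able (suffix) = 3 morpheme(s)

3 morphemes


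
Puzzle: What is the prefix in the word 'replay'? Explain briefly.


The word 'replay' = 're' (prefix) + 'play' (root). The prefix is 're'.

re


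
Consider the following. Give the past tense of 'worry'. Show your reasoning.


Apply rule: Change -y to -ied. 'worry' becomes 'worried'.

worried


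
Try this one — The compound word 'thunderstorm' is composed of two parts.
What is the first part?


Split 'thunderstorm' into 'thunder' + 'storm'. The first part is 'thunder'.

thunder


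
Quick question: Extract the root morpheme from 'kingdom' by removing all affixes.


Remove suffix '-dom' from 'kingdom' to get root 'king'.

king


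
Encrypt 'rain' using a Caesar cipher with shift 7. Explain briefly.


Shift each letter by 7: r -> y, a -> h, i -> p, n -> u. Result: 'yhpu'.

yhpu


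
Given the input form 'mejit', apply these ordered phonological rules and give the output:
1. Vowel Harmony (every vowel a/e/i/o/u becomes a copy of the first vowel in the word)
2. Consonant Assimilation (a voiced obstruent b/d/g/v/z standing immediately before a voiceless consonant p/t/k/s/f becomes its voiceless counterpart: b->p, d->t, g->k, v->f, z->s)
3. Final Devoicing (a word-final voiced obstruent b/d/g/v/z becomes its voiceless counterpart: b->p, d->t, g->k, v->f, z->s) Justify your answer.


Starting form: 'mejit'
Rule 1: Vowel Harmony: all vowels become 'e' (matching first vowel). 'mejit' -> 'mejet'
Rule 2: Consonant Assimilation: no voiced obstruent (b/d/g/v/z) stands immediately before a voiceless consonant (p/t/k/s/f). No change.
Rule 3: Final Devoicing: final consonant 't' is not one of the voiced obstruents b/d/g/v/z. No change.
Final form: 'mejet'

mejet


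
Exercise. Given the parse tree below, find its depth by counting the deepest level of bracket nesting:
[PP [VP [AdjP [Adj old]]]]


Count bracket nesting levels:
'[' at pos 0: depth = 1
'[' at pos 4: depth = 2
'[' at pos 8: depth = 3
'[' at pos 14: depth = 4
Maximum depth reached: 4

4


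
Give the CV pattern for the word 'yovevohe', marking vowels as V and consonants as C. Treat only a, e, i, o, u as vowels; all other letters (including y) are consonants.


Letter mapping: y = C, o = V, v = C, e = V, v = C, o = V, h = C, e = V.

CVCVCVCV


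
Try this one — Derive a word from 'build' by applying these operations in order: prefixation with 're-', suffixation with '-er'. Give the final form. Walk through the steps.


Step 1: Add prefix 're-' to 'build' = 'rebuild'
Step 2: Add suffix '-er' to 'rebuild' = 'rebuilder'

rebuilder


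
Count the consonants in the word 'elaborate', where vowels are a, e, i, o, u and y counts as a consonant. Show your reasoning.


Consonants in 'elaborate': l, b, r, t = 4 consonants.

4


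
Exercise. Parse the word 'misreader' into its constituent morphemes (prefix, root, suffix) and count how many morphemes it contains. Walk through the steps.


Step 1: Identify prefix: 'mis' (meaning: wrongly)
Step 2: Identify root: 'read'
Step 3: Identify suffix(es): 'er'
Decomposition: mis- (prefix: wrongly) + read (root) + -er (suffix: one who)
Total morphemes: 3

3 morphemes (mis- (prefix: wrongly) + read (root) + -er (suffix: one who))


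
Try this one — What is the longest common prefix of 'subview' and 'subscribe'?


Compare from the start: 3 characters match: 'sub'. Mismatch at position 4: 'v' vs 's'.

sub


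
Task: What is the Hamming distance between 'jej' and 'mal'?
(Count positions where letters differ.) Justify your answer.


Alignment:
Position 1: 'j' vs 'm' = DIFFER
Position 2: 'e' vs 'a' = DIFFER
Position 3: 'j' vs 'l' = DIFFER
Total differences: 3

3


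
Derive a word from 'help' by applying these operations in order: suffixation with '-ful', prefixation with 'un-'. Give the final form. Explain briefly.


Step 1: Add suffix '-ful' to 'help' = 'helpful'
Step 2: Add prefix 'un-' to 'helpful' = 'unhelpful'

unhelpful


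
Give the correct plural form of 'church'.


Apply rule: Add -es (sibilant/fricative ending). 'church' becomes 'churches'.

churches


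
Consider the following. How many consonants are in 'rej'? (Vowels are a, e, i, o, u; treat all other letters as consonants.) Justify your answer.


Consonants in 'rej': r, j = 2 consonants.

2


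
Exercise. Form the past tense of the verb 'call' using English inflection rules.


Apply rule: Add -ed. 'call' becomes 'called'.

called


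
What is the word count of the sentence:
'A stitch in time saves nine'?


Split into words: A | stitch | in | time | saves | nine = 6 words.

6


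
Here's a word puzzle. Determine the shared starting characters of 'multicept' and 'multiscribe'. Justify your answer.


Compare from the start: 5 characters match: 'multi'. Mismatch at position 6: 'c' vs 's'.

multi


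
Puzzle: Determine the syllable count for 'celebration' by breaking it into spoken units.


Break 'celebration' into syllables: cel-e-bra-tion -> cel | e | bra | tion = 4 syllables

4 syllables


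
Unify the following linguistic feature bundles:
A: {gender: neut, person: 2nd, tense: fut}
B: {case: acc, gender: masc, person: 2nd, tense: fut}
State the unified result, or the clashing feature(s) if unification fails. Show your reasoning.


Compare features:
case: A=_ vs B=acc -> unified: acc
gender: A=neut vs B=masc -> CLASH
person: A=2nd vs B=2nd -> unified: 2nd
tense: A=fut vs B=fut -> unified: fut
Clash detected on feature 'gender' (neut vs masc); unification fails.

CLASH on 'gender' (neut vs masc)


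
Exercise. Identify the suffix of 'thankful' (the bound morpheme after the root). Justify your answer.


The word 'thankful' = 'thank' (root) + '-ful' (suffix). The suffix is '-ful'.

ful


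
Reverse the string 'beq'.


Reverse 'beq' character by character: 'qeb'.

qeb


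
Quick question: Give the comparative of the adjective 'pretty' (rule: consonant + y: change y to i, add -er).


Apply comparative formation (consonant + y: change y to i, add -er): 'pretty' -> 'prettier'.

prettier


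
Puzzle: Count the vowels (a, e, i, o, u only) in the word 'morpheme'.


Vowels in 'morpheme': o, e, e = 3 vowels.

3


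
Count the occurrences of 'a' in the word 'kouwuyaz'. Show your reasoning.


Letter 'a' in 'kouwuyaz': found at position(s) 7 = 1 occurrence(s).

1


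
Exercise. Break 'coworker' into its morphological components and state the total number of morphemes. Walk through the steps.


Step 1: Identify prefix: 'co' (meaning: together)
Step 2: Identify root: 'work'
Step 3: Identify suffix(es): 'er'
Decomposition: co- (prefix: together) + work (root) + -er (suffix: one who)
Total morphemes: 3

3 morphemes (co- (prefix: together) + work (root) + -er (suffix: one who))


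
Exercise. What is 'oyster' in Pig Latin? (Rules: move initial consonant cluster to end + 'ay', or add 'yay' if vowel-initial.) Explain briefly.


'oyster' starts with a vowel, so add 'yay': 'oysteryay'.

oysteryay


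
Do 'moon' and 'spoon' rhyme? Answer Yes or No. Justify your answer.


Rime (stressed vowel + following sounds) of 'moon': -oon = /uːn/
Rime of 'spoon': -oon = /uːn/
/uːn/ and /uːn/ are the same ending sound, so the words rhyme.

Yes


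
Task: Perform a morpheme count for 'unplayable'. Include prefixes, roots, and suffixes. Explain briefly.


Decomposition: un- (prefix) + play (root) + -able (suffix) = 3 morpheme(s)

3 morphemes


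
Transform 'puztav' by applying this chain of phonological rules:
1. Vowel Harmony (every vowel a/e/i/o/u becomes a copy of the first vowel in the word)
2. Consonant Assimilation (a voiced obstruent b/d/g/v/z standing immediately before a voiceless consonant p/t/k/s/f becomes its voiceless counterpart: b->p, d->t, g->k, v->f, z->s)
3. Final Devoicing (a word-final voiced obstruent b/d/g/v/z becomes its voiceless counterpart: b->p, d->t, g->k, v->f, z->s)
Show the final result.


Starting form: 'puztav'
Rule 1: Vowel Harmony: all vowels become 'u' (matching first vowel). 'puztav' -> 'puztuv'
Rule 2: Consonant Assimilation: voiced obstruent before voiceless consonant becomes voiceless ('zt' -> 'st'). 'puztuv' -> 'pustuv'
Rule 3: Final Devoicing: word-final voiced obstruent 'v' becomes voiceless 'f'. 'pustuv' -> 'pustuf'
Final form: 'pustuf'

pustuf
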